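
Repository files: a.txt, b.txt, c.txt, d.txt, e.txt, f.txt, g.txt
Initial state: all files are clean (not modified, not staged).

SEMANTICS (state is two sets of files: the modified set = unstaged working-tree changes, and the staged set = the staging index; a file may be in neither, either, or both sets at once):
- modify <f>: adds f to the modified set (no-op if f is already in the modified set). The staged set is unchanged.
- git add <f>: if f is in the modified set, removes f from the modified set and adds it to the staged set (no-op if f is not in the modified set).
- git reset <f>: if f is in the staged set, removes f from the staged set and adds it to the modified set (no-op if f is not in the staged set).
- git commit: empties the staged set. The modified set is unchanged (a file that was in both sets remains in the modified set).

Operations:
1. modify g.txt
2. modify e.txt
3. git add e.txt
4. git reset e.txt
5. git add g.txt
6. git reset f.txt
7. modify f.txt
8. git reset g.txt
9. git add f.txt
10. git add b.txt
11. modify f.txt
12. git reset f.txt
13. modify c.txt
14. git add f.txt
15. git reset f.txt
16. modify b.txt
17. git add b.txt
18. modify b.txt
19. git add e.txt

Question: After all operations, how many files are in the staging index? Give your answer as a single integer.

Answer: 2

Derivation:
After op 1 (modify g.txt): modified={g.txt} staged={none}
After op 2 (modify e.txt): modified={e.txt, g.txt} staged={none}
After op 3 (git add e.txt): modified={g.txt} staged={e.txt}
After op 4 (git reset e.txt): modified={e.txt, g.txt} staged={none}
After op 5 (git add g.txt): modified={e.txt} staged={g.txt}
After op 6 (git reset f.txt): modified={e.txt} staged={g.txt}
After op 7 (modify f.txt): modified={e.txt, f.txt} staged={g.txt}
After op 8 (git reset g.txt): modified={e.txt, f.txt, g.txt} staged={none}
After op 9 (git add f.txt): modified={e.txt, g.txt} staged={f.txt}
After op 10 (git add b.txt): modified={e.txt, g.txt} staged={f.txt}
After op 11 (modify f.txt): modified={e.txt, f.txt, g.txt} staged={f.txt}
After op 12 (git reset f.txt): modified={e.txt, f.txt, g.txt} staged={none}
After op 13 (modify c.txt): modified={c.txt, e.txt, f.txt, g.txt} staged={none}
After op 14 (git add f.txt): modified={c.txt, e.txt, g.txt} staged={f.txt}
After op 15 (git reset f.txt): modified={c.txt, e.txt, f.txt, g.txt} staged={none}
After op 16 (modify b.txt): modified={b.txt, c.txt, e.txt, f.txt, g.txt} staged={none}
After op 17 (git add b.txt): modified={c.txt, e.txt, f.txt, g.txt} staged={b.txt}
After op 18 (modify b.txt): modified={b.txt, c.txt, e.txt, f.txt, g.txt} staged={b.txt}
After op 19 (git add e.txt): modified={b.txt, c.txt, f.txt, g.txt} staged={b.txt, e.txt}
Final staged set: {b.txt, e.txt} -> count=2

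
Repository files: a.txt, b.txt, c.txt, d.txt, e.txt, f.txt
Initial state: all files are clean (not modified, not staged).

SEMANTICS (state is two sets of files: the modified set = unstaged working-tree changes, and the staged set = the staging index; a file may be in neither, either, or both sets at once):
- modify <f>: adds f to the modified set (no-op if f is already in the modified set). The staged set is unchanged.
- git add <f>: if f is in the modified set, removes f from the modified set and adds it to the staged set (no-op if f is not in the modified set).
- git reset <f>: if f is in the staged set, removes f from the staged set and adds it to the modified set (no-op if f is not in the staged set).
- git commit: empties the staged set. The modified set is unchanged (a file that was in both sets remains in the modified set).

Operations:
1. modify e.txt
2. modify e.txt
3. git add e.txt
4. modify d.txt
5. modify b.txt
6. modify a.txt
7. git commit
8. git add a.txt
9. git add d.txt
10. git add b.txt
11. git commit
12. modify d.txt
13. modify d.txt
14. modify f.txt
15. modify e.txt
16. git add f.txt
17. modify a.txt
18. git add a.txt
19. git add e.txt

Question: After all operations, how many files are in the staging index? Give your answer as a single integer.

After op 1 (modify e.txt): modified={e.txt} staged={none}
After op 2 (modify e.txt): modified={e.txt} staged={none}
After op 3 (git add e.txt): modified={none} staged={e.txt}
After op 4 (modify d.txt): modified={d.txt} staged={e.txt}
After op 5 (modify b.txt): modified={b.txt, d.txt} staged={e.txt}
After op 6 (modify a.txt): modified={a.txt, b.txt, d.txt} staged={e.txt}
After op 7 (git commit): modified={a.txt, b.txt, d.txt} staged={none}
After op 8 (git add a.txt): modified={b.txt, d.txt} staged={a.txt}
After op 9 (git add d.txt): modified={b.txt} staged={a.txt, d.txt}
After op 10 (git add b.txt): modified={none} staged={a.txt, b.txt, d.txt}
After op 11 (git commit): modified={none} staged={none}
After op 12 (modify d.txt): modified={d.txt} staged={none}
After op 13 (modify d.txt): modified={d.txt} staged={none}
After op 14 (modify f.txt): modified={d.txt, f.txt} staged={none}
After op 15 (modify e.txt): modified={d.txt, e.txt, f.txt} staged={none}
After op 16 (git add f.txt): modified={d.txt, e.txt} staged={f.txt}
After op 17 (modify a.txt): modified={a.txt, d.txt, e.txt} staged={f.txt}
After op 18 (git add a.txt): modified={d.txt, e.txt} staged={a.txt, f.txt}
After op 19 (git add e.txt): modified={d.txt} staged={a.txt, e.txt, f.txt}
Final staged set: {a.txt, e.txt, f.txt} -> count=3

Answer: 3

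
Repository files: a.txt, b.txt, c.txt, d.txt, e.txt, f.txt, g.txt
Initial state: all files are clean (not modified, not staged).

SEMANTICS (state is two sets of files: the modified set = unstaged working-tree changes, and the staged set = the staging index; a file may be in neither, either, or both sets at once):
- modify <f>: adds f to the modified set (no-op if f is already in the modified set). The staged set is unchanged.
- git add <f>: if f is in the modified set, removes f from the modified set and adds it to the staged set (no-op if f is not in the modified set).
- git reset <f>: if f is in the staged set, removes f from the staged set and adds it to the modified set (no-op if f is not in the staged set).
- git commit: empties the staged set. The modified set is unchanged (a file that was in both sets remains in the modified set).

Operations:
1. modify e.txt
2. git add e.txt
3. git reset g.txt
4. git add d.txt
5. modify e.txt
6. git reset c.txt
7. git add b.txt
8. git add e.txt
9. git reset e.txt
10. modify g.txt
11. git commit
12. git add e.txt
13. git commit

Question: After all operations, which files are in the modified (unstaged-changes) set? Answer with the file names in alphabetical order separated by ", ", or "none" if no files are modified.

Answer: g.txt

Derivation:
After op 1 (modify e.txt): modified={e.txt} staged={none}
After op 2 (git add e.txt): modified={none} staged={e.txt}
After op 3 (git reset g.txt): modified={none} staged={e.txt}
After op 4 (git add d.txt): modified={none} staged={e.txt}
After op 5 (modify e.txt): modified={e.txt} staged={e.txt}
After op 6 (git reset c.txt): modified={e.txt} staged={e.txt}
After op 7 (git add b.txt): modified={e.txt} staged={e.txt}
After op 8 (git add e.txt): modified={none} staged={e.txt}
After op 9 (git reset e.txt): modified={e.txt} staged={none}
After op 10 (modify g.txt): modified={e.txt, g.txt} staged={none}
After op 11 (git commit): modified={e.txt, g.txt} staged={none}
After op 12 (git add e.txt): modified={g.txt} staged={e.txt}
After op 13 (git commit): modified={g.txt} staged={none}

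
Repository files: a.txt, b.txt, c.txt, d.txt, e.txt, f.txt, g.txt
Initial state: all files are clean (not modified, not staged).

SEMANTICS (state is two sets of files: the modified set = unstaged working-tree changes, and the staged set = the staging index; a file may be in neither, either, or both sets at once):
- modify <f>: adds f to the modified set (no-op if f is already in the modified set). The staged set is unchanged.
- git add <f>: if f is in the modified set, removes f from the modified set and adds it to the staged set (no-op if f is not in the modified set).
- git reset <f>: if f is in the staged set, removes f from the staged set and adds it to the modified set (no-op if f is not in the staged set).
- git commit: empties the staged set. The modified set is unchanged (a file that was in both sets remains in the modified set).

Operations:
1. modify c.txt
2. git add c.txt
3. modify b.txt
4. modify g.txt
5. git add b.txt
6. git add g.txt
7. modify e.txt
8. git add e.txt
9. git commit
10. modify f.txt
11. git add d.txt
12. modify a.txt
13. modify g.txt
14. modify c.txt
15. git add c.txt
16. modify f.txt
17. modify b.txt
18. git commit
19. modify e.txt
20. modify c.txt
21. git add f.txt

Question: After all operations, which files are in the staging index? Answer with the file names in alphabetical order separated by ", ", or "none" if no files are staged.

Answer: f.txt

Derivation:
After op 1 (modify c.txt): modified={c.txt} staged={none}
After op 2 (git add c.txt): modified={none} staged={c.txt}
After op 3 (modify b.txt): modified={b.txt} staged={c.txt}
After op 4 (modify g.txt): modified={b.txt, g.txt} staged={c.txt}
After op 5 (git add b.txt): modified={g.txt} staged={b.txt, c.txt}
After op 6 (git add g.txt): modified={none} staged={b.txt, c.txt, g.txt}
After op 7 (modify e.txt): modified={e.txt} staged={b.txt, c.txt, g.txt}
After op 8 (git add e.txt): modified={none} staged={b.txt, c.txt, e.txt, g.txt}
After op 9 (git commit): modified={none} staged={none}
After op 10 (modify f.txt): modified={f.txt} staged={none}
After op 11 (git add d.txt): modified={f.txt} staged={none}
After op 12 (modify a.txt): modified={a.txt, f.txt} staged={none}
After op 13 (modify g.txt): modified={a.txt, f.txt, g.txt} staged={none}
After op 14 (modify c.txt): modified={a.txt, c.txt, f.txt, g.txt} staged={none}
After op 15 (git add c.txt): modified={a.txt, f.txt, g.txt} staged={c.txt}
After op 16 (modify f.txt): modified={a.txt, f.txt, g.txt} staged={c.txt}
After op 17 (modify b.txt): modified={a.txt, b.txt, f.txt, g.txt} staged={c.txt}
After op 18 (git commit): modified={a.txt, b.txt, f.txt, g.txt} staged={none}
After op 19 (modify e.txt): modified={a.txt, b.txt, e.txt, f.txt, g.txt} staged={none}
After op 20 (modify c.txt): modified={a.txt, b.txt, c.txt, e.txt, f.txt, g.txt} staged={none}
After op 21 (git add f.txt): modified={a.txt, b.txt, c.txt, e.txt, g.txt} staged={f.txt}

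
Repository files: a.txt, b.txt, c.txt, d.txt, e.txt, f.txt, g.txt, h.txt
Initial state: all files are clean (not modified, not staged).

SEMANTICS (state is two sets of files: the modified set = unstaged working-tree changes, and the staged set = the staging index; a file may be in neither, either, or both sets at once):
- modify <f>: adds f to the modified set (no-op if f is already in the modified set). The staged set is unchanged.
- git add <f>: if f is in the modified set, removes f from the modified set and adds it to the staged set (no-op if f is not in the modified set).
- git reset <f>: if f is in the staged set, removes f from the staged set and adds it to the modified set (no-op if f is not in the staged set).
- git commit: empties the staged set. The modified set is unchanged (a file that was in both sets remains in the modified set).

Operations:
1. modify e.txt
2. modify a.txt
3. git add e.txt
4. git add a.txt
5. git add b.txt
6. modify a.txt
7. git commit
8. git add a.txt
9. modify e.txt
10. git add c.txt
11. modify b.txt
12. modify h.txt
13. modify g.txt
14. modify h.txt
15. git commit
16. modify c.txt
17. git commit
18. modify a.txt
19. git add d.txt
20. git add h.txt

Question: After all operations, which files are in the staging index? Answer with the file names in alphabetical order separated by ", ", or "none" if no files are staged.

Answer: h.txt

Derivation:
After op 1 (modify e.txt): modified={e.txt} staged={none}
After op 2 (modify a.txt): modified={a.txt, e.txt} staged={none}
After op 3 (git add e.txt): modified={a.txt} staged={e.txt}
After op 4 (git add a.txt): modified={none} staged={a.txt, e.txt}
After op 5 (git add b.txt): modified={none} staged={a.txt, e.txt}
After op 6 (modify a.txt): modified={a.txt} staged={a.txt, e.txt}
After op 7 (git commit): modified={a.txt} staged={none}
After op 8 (git add a.txt): modified={none} staged={a.txt}
After op 9 (modify e.txt): modified={e.txt} staged={a.txt}
After op 10 (git add c.txt): modified={e.txt} staged={a.txt}
After op 11 (modify b.txt): modified={b.txt, e.txt} staged={a.txt}
After op 12 (modify h.txt): modified={b.txt, e.txt, h.txt} staged={a.txt}
After op 13 (modify g.txt): modified={b.txt, e.txt, g.txt, h.txt} staged={a.txt}
After op 14 (modify h.txt): modified={b.txt, e.txt, g.txt, h.txt} staged={a.txt}
After op 15 (git commit): modified={b.txt, e.txt, g.txt, h.txt} staged={none}
After op 16 (modify c.txt): modified={b.txt, c.txt, e.txt, g.txt, h.txt} staged={none}
After op 17 (git commit): modified={b.txt, c.txt, e.txt, g.txt, h.txt} staged={none}
After op 18 (modify a.txt): modified={a.txt, b.txt, c.txt, e.txt, g.txt, h.txt} staged={none}
After op 19 (git add d.txt): modified={a.txt, b.txt, c.txt, e.txt, g.txt, h.txt} staged={none}
After op 20 (git add h.txt): modified={a.txt, b.txt, c.txt, e.txt, g.txt} staged={h.txt}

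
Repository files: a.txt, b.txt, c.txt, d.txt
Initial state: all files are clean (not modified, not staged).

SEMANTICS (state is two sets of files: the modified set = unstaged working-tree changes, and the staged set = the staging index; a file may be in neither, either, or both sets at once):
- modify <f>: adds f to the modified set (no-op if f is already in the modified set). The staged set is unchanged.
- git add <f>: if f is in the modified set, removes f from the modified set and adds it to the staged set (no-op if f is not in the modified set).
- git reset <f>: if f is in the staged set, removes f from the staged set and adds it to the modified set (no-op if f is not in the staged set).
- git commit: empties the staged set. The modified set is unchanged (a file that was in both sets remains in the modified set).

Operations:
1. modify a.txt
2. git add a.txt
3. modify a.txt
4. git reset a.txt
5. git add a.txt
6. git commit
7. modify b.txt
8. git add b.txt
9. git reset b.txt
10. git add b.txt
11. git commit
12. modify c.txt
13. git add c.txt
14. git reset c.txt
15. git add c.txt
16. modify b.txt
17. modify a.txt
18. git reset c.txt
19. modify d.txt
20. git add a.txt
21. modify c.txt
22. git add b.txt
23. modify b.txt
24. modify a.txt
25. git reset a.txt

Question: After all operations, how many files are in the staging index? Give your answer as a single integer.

Answer: 1

Derivation:
After op 1 (modify a.txt): modified={a.txt} staged={none}
After op 2 (git add a.txt): modified={none} staged={a.txt}
After op 3 (modify a.txt): modified={a.txt} staged={a.txt}
After op 4 (git reset a.txt): modified={a.txt} staged={none}
After op 5 (git add a.txt): modified={none} staged={a.txt}
After op 6 (git commit): modified={none} staged={none}
After op 7 (modify b.txt): modified={b.txt} staged={none}
After op 8 (git add b.txt): modified={none} staged={b.txt}
After op 9 (git reset b.txt): modified={b.txt} staged={none}
After op 10 (git add b.txt): modified={none} staged={b.txt}
After op 11 (git commit): modified={none} staged={none}
After op 12 (modify c.txt): modified={c.txt} staged={none}
After op 13 (git add c.txt): modified={none} staged={c.txt}
After op 14 (git reset c.txt): modified={c.txt} staged={none}
After op 15 (git add c.txt): modified={none} staged={c.txt}
After op 16 (modify b.txt): modified={b.txt} staged={c.txt}
After op 17 (modify a.txt): modified={a.txt, b.txt} staged={c.txt}
After op 18 (git reset c.txt): modified={a.txt, b.txt, c.txt} staged={none}
After op 19 (modify d.txt): modified={a.txt, b.txt, c.txt, d.txt} staged={none}
After op 20 (git add a.txt): modified={b.txt, c.txt, d.txt} staged={a.txt}
After op 21 (modify c.txt): modified={b.txt, c.txt, d.txt} staged={a.txt}
After op 22 (git add b.txt): modified={c.txt, d.txt} staged={a.txt, b.txt}
After op 23 (modify b.txt): modified={b.txt, c.txt, d.txt} staged={a.txt, b.txt}
After op 24 (modify a.txt): modified={a.txt, b.txt, c.txt, d.txt} staged={a.txt, b.txt}
After op 25 (git reset a.txt): modified={a.txt, b.txt, c.txt, d.txt} staged={b.txt}
Final staged set: {b.txt} -> count=1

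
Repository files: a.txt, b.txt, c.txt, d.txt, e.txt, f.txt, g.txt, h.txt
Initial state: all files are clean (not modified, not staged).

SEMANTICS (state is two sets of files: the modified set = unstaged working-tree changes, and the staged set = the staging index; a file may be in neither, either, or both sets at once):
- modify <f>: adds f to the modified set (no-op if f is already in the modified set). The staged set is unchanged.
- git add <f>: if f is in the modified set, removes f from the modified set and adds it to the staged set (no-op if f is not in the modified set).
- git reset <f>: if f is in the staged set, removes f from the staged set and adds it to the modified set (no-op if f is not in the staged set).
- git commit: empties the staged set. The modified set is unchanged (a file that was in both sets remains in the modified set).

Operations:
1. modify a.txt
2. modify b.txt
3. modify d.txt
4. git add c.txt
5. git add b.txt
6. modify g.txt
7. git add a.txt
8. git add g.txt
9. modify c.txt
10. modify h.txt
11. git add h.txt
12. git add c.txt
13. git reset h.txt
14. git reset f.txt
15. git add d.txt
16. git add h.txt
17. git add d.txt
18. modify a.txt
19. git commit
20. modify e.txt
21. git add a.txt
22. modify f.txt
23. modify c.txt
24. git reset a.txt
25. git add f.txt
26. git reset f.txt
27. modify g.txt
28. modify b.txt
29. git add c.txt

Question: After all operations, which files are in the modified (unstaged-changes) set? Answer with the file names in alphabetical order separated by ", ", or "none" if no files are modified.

Answer: a.txt, b.txt, e.txt, f.txt, g.txt

Derivation:
After op 1 (modify a.txt): modified={a.txt} staged={none}
After op 2 (modify b.txt): modified={a.txt, b.txt} staged={none}
After op 3 (modify d.txt): modified={a.txt, b.txt, d.txt} staged={none}
After op 4 (git add c.txt): modified={a.txt, b.txt, d.txt} staged={none}
After op 5 (git add b.txt): modified={a.txt, d.txt} staged={b.txt}
After op 6 (modify g.txt): modified={a.txt, d.txt, g.txt} staged={b.txt}
After op 7 (git add a.txt): modified={d.txt, g.txt} staged={a.txt, b.txt}
After op 8 (git add g.txt): modified={d.txt} staged={a.txt, b.txt, g.txt}
After op 9 (modify c.txt): modified={c.txt, d.txt} staged={a.txt, b.txt, g.txt}
After op 10 (modify h.txt): modified={c.txt, d.txt, h.txt} staged={a.txt, b.txt, g.txt}
After op 11 (git add h.txt): modified={c.txt, d.txt} staged={a.txt, b.txt, g.txt, h.txt}
After op 12 (git add c.txt): modified={d.txt} staged={a.txt, b.txt, c.txt, g.txt, h.txt}
After op 13 (git reset h.txt): modified={d.txt, h.txt} staged={a.txt, b.txt, c.txt, g.txt}
After op 14 (git reset f.txt): modified={d.txt, h.txt} staged={a.txt, b.txt, c.txt, g.txt}
After op 15 (git add d.txt): modified={h.txt} staged={a.txt, b.txt, c.txt, d.txt, g.txt}
After op 16 (git add h.txt): modified={none} staged={a.txt, b.txt, c.txt, d.txt, g.txt, h.txt}
After op 17 (git add d.txt): modified={none} staged={a.txt, b.txt, c.txt, d.txt, g.txt, h.txt}
After op 18 (modify a.txt): modified={a.txt} staged={a.txt, b.txt, c.txt, d.txt, g.txt, h.txt}
After op 19 (git commit): modified={a.txt} staged={none}
After op 20 (modify e.txt): modified={a.txt, e.txt} staged={none}
After op 21 (git add a.txt): modified={e.txt} staged={a.txt}
After op 22 (modify f.txt): modified={e.txt, f.txt} staged={a.txt}
After op 23 (modify c.txt): modified={c.txt, e.txt, f.txt} staged={a.txt}
After op 24 (git reset a.txt): modified={a.txt, c.txt, e.txt, f.txt} staged={none}
After op 25 (git add f.txt): modified={a.txt, c.txt, e.txt} staged={f.txt}
After op 26 (git reset f.txt): modified={a.txt, c.txt, e.txt, f.txt} staged={none}
After op 27 (modify g.txt): modified={a.txt, c.txt, e.txt, f.txt, g.txt} staged={none}
After op 28 (modify b.txt): modified={a.txt, b.txt, c.txt, e.txt, f.txt, g.txt} staged={none}
After op 29 (git add c.txt): modified={a.txt, b.txt, e.txt, f.txt, g.txt} staged={c.txt}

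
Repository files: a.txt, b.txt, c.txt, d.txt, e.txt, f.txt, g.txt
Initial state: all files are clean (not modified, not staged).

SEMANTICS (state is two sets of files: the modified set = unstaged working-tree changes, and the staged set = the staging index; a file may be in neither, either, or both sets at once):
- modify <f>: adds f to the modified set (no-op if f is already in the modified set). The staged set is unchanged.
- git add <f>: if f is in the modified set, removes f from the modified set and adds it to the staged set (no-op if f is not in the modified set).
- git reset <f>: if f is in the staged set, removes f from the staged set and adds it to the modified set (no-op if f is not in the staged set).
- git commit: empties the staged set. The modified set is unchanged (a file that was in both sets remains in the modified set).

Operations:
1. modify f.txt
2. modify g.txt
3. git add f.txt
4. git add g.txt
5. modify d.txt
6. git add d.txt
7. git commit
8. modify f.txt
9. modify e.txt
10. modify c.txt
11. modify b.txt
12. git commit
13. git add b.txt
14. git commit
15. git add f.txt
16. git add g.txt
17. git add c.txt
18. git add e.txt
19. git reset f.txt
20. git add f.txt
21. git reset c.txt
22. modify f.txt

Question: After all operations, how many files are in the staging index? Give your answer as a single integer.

After op 1 (modify f.txt): modified={f.txt} staged={none}
After op 2 (modify g.txt): modified={f.txt, g.txt} staged={none}
After op 3 (git add f.txt): modified={g.txt} staged={f.txt}
After op 4 (git add g.txt): modified={none} staged={f.txt, g.txt}
After op 5 (modify d.txt): modified={d.txt} staged={f.txt, g.txt}
After op 6 (git add d.txt): modified={none} staged={d.txt, f.txt, g.txt}
After op 7 (git commit): modified={none} staged={none}
After op 8 (modify f.txt): modified={f.txt} staged={none}
After op 9 (modify e.txt): modified={e.txt, f.txt} staged={none}
After op 10 (modify c.txt): modified={c.txt, e.txt, f.txt} staged={none}
After op 11 (modify b.txt): modified={b.txt, c.txt, e.txt, f.txt} staged={none}
After op 12 (git commit): modified={b.txt, c.txt, e.txt, f.txt} staged={none}
After op 13 (git add b.txt): modified={c.txt, e.txt, f.txt} staged={b.txt}
After op 14 (git commit): modified={c.txt, e.txt, f.txt} staged={none}
After op 15 (git add f.txt): modified={c.txt, e.txt} staged={f.txt}
After op 16 (git add g.txt): modified={c.txt, e.txt} staged={f.txt}
After op 17 (git add c.txt): modified={e.txt} staged={c.txt, f.txt}
After op 18 (git add e.txt): modified={none} staged={c.txt, e.txt, f.txt}
After op 19 (git reset f.txt): modified={f.txt} staged={c.txt, e.txt}
After op 20 (git add f.txt): modified={none} staged={c.txt, e.txt, f.txt}
After op 21 (git reset c.txt): modified={c.txt} staged={e.txt, f.txt}
After op 22 (modify f.txt): modified={c.txt, f.txt} staged={e.txt, f.txt}
Final staged set: {e.txt, f.txt} -> count=2

Answer: 2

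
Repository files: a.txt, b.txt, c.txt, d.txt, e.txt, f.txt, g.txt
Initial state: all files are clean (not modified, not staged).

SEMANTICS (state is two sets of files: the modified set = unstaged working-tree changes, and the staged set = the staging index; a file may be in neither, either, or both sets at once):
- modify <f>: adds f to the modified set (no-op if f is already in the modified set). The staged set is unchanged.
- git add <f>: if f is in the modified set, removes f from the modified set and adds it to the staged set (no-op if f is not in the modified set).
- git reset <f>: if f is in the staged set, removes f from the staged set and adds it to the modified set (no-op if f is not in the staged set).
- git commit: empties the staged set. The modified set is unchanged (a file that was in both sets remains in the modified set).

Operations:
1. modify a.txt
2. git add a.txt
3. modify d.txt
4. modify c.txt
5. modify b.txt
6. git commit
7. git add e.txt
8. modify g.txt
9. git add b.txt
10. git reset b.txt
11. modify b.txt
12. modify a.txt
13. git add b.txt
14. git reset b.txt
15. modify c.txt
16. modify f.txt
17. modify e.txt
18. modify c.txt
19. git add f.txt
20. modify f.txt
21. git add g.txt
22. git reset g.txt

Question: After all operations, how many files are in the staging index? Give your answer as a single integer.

Answer: 1

Derivation:
After op 1 (modify a.txt): modified={a.txt} staged={none}
After op 2 (git add a.txt): modified={none} staged={a.txt}
After op 3 (modify d.txt): modified={d.txt} staged={a.txt}
After op 4 (modify c.txt): modified={c.txt, d.txt} staged={a.txt}
After op 5 (modify b.txt): modified={b.txt, c.txt, d.txt} staged={a.txt}
After op 6 (git commit): modified={b.txt, c.txt, d.txt} staged={none}
After op 7 (git add e.txt): modified={b.txt, c.txt, d.txt} staged={none}
After op 8 (modify g.txt): modified={b.txt, c.txt, d.txt, g.txt} staged={none}
After op 9 (git add b.txt): modified={c.txt, d.txt, g.txt} staged={b.txt}
After op 10 (git reset b.txt): modified={b.txt, c.txt, d.txt, g.txt} staged={none}
After op 11 (modify b.txt): modified={b.txt, c.txt, d.txt, g.txt} staged={none}
After op 12 (modify a.txt): modified={a.txt, b.txt, c.txt, d.txt, g.txt} staged={none}
After op 13 (git add b.txt): modified={a.txt, c.txt, d.txt, g.txt} staged={b.txt}
After op 14 (git reset b.txt): modified={a.txt, b.txt, c.txt, d.txt, g.txt} staged={none}
After op 15 (modify c.txt): modified={a.txt, b.txt, c.txt, d.txt, g.txt} staged={none}
After op 16 (modify f.txt): modified={a.txt, b.txt, c.txt, d.txt, f.txt, g.txt} staged={none}
After op 17 (modify e.txt): modified={a.txt, b.txt, c.txt, d.txt, e.txt, f.txt, g.txt} staged={none}
After op 18 (modify c.txt): modified={a.txt, b.txt, c.txt, d.txt, e.txt, f.txt, g.txt} staged={none}
After op 19 (git add f.txt): modified={a.txt, b.txt, c.txt, d.txt, e.txt, g.txt} staged={f.txt}
After op 20 (modify f.txt): modified={a.txt, b.txt, c.txt, d.txt, e.txt, f.txt, g.txt} staged={f.txt}
After op 21 (git add g.txt): modified={a.txt, b.txt, c.txt, d.txt, e.txt, f.txt} staged={f.txt, g.txt}
After op 22 (git reset g.txt): modified={a.txt, b.txt, c.txt, d.txt, e.txt, f.txt, g.txt} staged={f.txt}
Final staged set: {f.txt} -> count=1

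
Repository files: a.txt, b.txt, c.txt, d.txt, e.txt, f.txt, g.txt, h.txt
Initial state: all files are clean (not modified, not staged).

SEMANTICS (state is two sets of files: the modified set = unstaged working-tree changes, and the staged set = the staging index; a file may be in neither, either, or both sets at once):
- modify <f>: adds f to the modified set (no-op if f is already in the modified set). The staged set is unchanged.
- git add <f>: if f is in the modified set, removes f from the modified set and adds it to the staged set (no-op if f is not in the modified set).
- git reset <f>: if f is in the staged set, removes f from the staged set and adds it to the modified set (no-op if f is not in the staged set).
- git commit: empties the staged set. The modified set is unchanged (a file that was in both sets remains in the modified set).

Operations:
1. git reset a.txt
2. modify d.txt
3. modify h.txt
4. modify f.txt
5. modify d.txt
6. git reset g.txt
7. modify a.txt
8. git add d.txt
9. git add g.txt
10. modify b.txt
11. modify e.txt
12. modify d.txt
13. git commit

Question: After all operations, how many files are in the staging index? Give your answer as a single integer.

Answer: 0

Derivation:
After op 1 (git reset a.txt): modified={none} staged={none}
After op 2 (modify d.txt): modified={d.txt} staged={none}
After op 3 (modify h.txt): modified={d.txt, h.txt} staged={none}
After op 4 (modify f.txt): modified={d.txt, f.txt, h.txt} staged={none}
After op 5 (modify d.txt): modified={d.txt, f.txt, h.txt} staged={none}
After op 6 (git reset g.txt): modified={d.txt, f.txt, h.txt} staged={none}
After op 7 (modify a.txt): modified={a.txt, d.txt, f.txt, h.txt} staged={none}
After op 8 (git add d.txt): modified={a.txt, f.txt, h.txt} staged={d.txt}
After op 9 (git add g.txt): modified={a.txt, f.txt, h.txt} staged={d.txt}
After op 10 (modify b.txt): modified={a.txt, b.txt, f.txt, h.txt} staged={d.txt}
After op 11 (modify e.txt): modified={a.txt, b.txt, e.txt, f.txt, h.txt} staged={d.txt}
After op 12 (modify d.txt): modified={a.txt, b.txt, d.txt, e.txt, f.txt, h.txt} staged={d.txt}
After op 13 (git commit): modified={a.txt, b.txt, d.txt, e.txt, f.txt, h.txt} staged={none}
Final staged set: {none} -> count=0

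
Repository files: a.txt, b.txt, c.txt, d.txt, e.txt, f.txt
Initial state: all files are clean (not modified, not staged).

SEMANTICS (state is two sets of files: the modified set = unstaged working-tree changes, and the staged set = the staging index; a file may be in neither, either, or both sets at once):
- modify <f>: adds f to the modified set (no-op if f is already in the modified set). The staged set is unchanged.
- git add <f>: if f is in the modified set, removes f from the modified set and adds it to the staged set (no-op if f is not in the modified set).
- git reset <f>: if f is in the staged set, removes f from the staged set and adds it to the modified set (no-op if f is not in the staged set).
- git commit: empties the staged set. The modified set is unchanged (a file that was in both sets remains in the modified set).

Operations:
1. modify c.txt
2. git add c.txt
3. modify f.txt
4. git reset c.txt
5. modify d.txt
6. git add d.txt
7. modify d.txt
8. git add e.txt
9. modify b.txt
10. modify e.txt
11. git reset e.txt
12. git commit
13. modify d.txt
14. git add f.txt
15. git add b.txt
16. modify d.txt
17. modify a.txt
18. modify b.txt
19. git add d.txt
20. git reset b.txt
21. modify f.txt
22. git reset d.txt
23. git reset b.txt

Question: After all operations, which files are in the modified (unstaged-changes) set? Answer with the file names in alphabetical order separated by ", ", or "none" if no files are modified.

After op 1 (modify c.txt): modified={c.txt} staged={none}
After op 2 (git add c.txt): modified={none} staged={c.txt}
After op 3 (modify f.txt): modified={f.txt} staged={c.txt}
After op 4 (git reset c.txt): modified={c.txt, f.txt} staged={none}
After op 5 (modify d.txt): modified={c.txt, d.txt, f.txt} staged={none}
After op 6 (git add d.txt): modified={c.txt, f.txt} staged={d.txt}
After op 7 (modify d.txt): modified={c.txt, d.txt, f.txt} staged={d.txt}
After op 8 (git add e.txt): modified={c.txt, d.txt, f.txt} staged={d.txt}
After op 9 (modify b.txt): modified={b.txt, c.txt, d.txt, f.txt} staged={d.txt}
After op 10 (modify e.txt): modified={b.txt, c.txt, d.txt, e.txt, f.txt} staged={d.txt}
After op 11 (git reset e.txt): modified={b.txt, c.txt, d.txt, e.txt, f.txt} staged={d.txt}
After op 12 (git commit): modified={b.txt, c.txt, d.txt, e.txt, f.txt} staged={none}
After op 13 (modify d.txt): modified={b.txt, c.txt, d.txt, e.txt, f.txt} staged={none}
After op 14 (git add f.txt): modified={b.txt, c.txt, d.txt, e.txt} staged={f.txt}
After op 15 (git add b.txt): modified={c.txt, d.txt, e.txt} staged={b.txt, f.txt}
After op 16 (modify d.txt): modified={c.txt, d.txt, e.txt} staged={b.txt, f.txt}
After op 17 (modify a.txt): modified={a.txt, c.txt, d.txt, e.txt} staged={b.txt, f.txt}
After op 18 (modify b.txt): modified={a.txt, b.txt, c.txt, d.txt, e.txt} staged={b.txt, f.txt}
After op 19 (git add d.txt): modified={a.txt, b.txt, c.txt, e.txt} staged={b.txt, d.txt, f.txt}
After op 20 (git reset b.txt): modified={a.txt, b.txt, c.txt, e.txt} staged={d.txt, f.txt}
After op 21 (modify f.txt): modified={a.txt, b.txt, c.txt, e.txt, f.txt} staged={d.txt, f.txt}
After op 22 (git reset d.txt): modified={a.txt, b.txt, c.txt, d.txt, e.txt, f.txt} staged={f.txt}
After op 23 (git reset b.txt): modified={a.txt, b.txt, c.txt, d.txt, e.txt, f.txt} staged={f.txt}

Answer: a.txt, b.txt, c.txt, d.txt, e.txt, f.txt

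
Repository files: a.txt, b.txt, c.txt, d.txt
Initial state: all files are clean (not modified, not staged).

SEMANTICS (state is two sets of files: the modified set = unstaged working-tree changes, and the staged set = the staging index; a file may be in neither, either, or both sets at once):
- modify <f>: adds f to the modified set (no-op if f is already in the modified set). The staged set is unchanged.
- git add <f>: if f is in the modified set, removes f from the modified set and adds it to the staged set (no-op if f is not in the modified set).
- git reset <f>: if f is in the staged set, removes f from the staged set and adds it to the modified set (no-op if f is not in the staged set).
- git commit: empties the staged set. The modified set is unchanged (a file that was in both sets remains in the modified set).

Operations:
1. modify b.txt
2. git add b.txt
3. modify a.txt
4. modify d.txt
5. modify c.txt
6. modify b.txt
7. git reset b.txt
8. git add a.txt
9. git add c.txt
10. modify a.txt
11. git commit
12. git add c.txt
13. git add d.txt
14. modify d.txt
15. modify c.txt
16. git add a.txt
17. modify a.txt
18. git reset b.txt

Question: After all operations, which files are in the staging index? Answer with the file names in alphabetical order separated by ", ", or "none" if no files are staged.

Answer: a.txt, d.txt

Derivation:
After op 1 (modify b.txt): modified={b.txt} staged={none}
After op 2 (git add b.txt): modified={none} staged={b.txt}
After op 3 (modify a.txt): modified={a.txt} staged={b.txt}
After op 4 (modify d.txt): modified={a.txt, d.txt} staged={b.txt}
After op 5 (modify c.txt): modified={a.txt, c.txt, d.txt} staged={b.txt}
After op 6 (modify b.txt): modified={a.txt, b.txt, c.txt, d.txt} staged={b.txt}
After op 7 (git reset b.txt): modified={a.txt, b.txt, c.txt, d.txt} staged={none}
After op 8 (git add a.txt): modified={b.txt, c.txt, d.txt} staged={a.txt}
After op 9 (git add c.txt): modified={b.txt, d.txt} staged={a.txt, c.txt}
After op 10 (modify a.txt): modified={a.txt, b.txt, d.txt} staged={a.txt, c.txt}
After op 11 (git commit): modified={a.txt, b.txt, d.txt} staged={none}
After op 12 (git add c.txt): modified={a.txt, b.txt, d.txt} staged={none}
After op 13 (git add d.txt): modified={a.txt, b.txt} staged={d.txt}
After op 14 (modify d.txt): modified={a.txt, b.txt, d.txt} staged={d.txt}
After op 15 (modify c.txt): modified={a.txt, b.txt, c.txt, d.txt} staged={d.txt}
After op 16 (git add a.txt): modified={b.txt, c.txt, d.txt} staged={a.txt, d.txt}
After op 17 (modify a.txt): modified={a.txt, b.txt, c.txt, d.txt} staged={a.txt, d.txt}
After op 18 (git reset b.txt): modified={a.txt, b.txt, c.txt, d.txt} staged={a.txt, d.txt}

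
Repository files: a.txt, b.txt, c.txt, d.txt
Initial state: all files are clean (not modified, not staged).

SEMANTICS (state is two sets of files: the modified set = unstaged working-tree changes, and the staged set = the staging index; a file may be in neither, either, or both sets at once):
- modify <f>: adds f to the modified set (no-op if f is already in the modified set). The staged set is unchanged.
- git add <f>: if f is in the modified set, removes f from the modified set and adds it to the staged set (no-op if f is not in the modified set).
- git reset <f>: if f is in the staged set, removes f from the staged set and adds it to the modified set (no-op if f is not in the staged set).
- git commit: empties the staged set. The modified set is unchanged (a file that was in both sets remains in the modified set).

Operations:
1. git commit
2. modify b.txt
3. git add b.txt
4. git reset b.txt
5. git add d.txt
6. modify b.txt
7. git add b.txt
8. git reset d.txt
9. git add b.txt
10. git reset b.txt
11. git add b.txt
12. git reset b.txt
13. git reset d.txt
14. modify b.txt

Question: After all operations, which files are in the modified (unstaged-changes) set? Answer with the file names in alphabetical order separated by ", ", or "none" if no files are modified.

Answer: b.txt

Derivation:
After op 1 (git commit): modified={none} staged={none}
After op 2 (modify b.txt): modified={b.txt} staged={none}
After op 3 (git add b.txt): modified={none} staged={b.txt}
After op 4 (git reset b.txt): modified={b.txt} staged={none}
After op 5 (git add d.txt): modified={b.txt} staged={none}
After op 6 (modify b.txt): modified={b.txt} staged={none}
After op 7 (git add b.txt): modified={none} staged={b.txt}
After op 8 (git reset d.txt): modified={none} staged={b.txt}
After op 9 (git add b.txt): modified={none} staged={b.txt}
After op 10 (git reset b.txt): modified={b.txt} staged={none}
After op 11 (git add b.txt): modified={none} staged={b.txt}
After op 12 (git reset b.txt): modified={b.txt} staged={none}
After op 13 (git reset d.txt): modified={b.txt} staged={none}
After op 14 (modify b.txt): modified={b.txt} staged={none}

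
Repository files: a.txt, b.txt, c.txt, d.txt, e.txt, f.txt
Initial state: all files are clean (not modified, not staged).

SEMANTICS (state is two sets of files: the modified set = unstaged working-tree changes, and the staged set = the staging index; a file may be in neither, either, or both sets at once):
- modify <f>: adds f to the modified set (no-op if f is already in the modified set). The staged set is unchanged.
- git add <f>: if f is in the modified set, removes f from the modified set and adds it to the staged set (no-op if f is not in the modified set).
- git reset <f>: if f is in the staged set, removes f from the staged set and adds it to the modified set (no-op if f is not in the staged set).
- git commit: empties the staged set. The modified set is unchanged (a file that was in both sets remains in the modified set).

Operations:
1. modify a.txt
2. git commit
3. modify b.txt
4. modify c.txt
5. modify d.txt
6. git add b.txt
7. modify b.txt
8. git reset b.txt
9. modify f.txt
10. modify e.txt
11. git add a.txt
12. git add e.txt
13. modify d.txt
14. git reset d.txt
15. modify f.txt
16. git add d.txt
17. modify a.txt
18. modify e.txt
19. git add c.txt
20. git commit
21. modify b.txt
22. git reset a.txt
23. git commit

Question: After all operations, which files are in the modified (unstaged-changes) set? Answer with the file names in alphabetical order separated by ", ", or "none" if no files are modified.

Answer: a.txt, b.txt, e.txt, f.txt

Derivation:
After op 1 (modify a.txt): modified={a.txt} staged={none}
After op 2 (git commit): modified={a.txt} staged={none}
After op 3 (modify b.txt): modified={a.txt, b.txt} staged={none}
After op 4 (modify c.txt): modified={a.txt, b.txt, c.txt} staged={none}
After op 5 (modify d.txt): modified={a.txt, b.txt, c.txt, d.txt} staged={none}
After op 6 (git add b.txt): modified={a.txt, c.txt, d.txt} staged={b.txt}
After op 7 (modify b.txt): modified={a.txt, b.txt, c.txt, d.txt} staged={b.txt}
After op 8 (git reset b.txt): modified={a.txt, b.txt, c.txt, d.txt} staged={none}
After op 9 (modify f.txt): modified={a.txt, b.txt, c.txt, d.txt, f.txt} staged={none}
After op 10 (modify e.txt): modified={a.txt, b.txt, c.txt, d.txt, e.txt, f.txt} staged={none}
After op 11 (git add a.txt): modified={b.txt, c.txt, d.txt, e.txt, f.txt} staged={a.txt}
After op 12 (git add e.txt): modified={b.txt, c.txt, d.txt, f.txt} staged={a.txt, e.txt}
After op 13 (modify d.txt): modified={b.txt, c.txt, d.txt, f.txt} staged={a.txt, e.txt}
After op 14 (git reset d.txt): modified={b.txt, c.txt, d.txt, f.txt} staged={a.txt, e.txt}
After op 15 (modify f.txt): modified={b.txt, c.txt, d.txt, f.txt} staged={a.txt, e.txt}
After op 16 (git add d.txt): modified={b.txt, c.txt, f.txt} staged={a.txt, d.txt, e.txt}
After op 17 (modify a.txt): modified={a.txt, b.txt, c.txt, f.txt} staged={a.txt, d.txt, e.txt}
After op 18 (modify e.txt): modified={a.txt, b.txt, c.txt, e.txt, f.txt} staged={a.txt, d.txt, e.txt}
After op 19 (git add c.txt): modified={a.txt, b.txt, e.txt, f.txt} staged={a.txt, c.txt, d.txt, e.txt}
After op 20 (git commit): modified={a.txt, b.txt, e.txt, f.txt} staged={none}
After op 21 (modify b.txt): modified={a.txt, b.txt, e.txt, f.txt} staged={none}
After op 22 (git reset a.txt): modified={a.txt, b.txt, e.txt, f.txt} staged={none}
After op 23 (git commit): modified={a.txt, b.txt, e.txt, f.txt} staged={none}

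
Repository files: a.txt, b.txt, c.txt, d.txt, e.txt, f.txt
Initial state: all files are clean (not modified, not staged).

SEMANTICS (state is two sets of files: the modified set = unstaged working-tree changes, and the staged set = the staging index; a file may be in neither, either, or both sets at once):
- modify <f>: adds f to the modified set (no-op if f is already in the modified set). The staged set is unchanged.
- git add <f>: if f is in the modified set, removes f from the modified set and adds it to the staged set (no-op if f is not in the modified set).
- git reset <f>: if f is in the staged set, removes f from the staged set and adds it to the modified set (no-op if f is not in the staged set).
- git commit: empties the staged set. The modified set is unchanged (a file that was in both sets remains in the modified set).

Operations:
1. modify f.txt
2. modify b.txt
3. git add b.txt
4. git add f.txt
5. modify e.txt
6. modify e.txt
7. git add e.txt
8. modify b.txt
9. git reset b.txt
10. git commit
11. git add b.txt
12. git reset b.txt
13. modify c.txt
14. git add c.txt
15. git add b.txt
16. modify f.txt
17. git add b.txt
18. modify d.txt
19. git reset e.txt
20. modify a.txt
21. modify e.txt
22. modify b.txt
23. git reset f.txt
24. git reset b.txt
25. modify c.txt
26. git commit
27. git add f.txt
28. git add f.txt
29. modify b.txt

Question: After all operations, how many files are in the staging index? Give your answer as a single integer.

Answer: 1

Derivation:
After op 1 (modify f.txt): modified={f.txt} staged={none}
After op 2 (modify b.txt): modified={b.txt, f.txt} staged={none}
After op 3 (git add b.txt): modified={f.txt} staged={b.txt}
After op 4 (git add f.txt): modified={none} staged={b.txt, f.txt}
After op 5 (modify e.txt): modified={e.txt} staged={b.txt, f.txt}
After op 6 (modify e.txt): modified={e.txt} staged={b.txt, f.txt}
After op 7 (git add e.txt): modified={none} staged={b.txt, e.txt, f.txt}
After op 8 (modify b.txt): modified={b.txt} staged={b.txt, e.txt, f.txt}
After op 9 (git reset b.txt): modified={b.txt} staged={e.txt, f.txt}
After op 10 (git commit): modified={b.txt} staged={none}
After op 11 (git add b.txt): modified={none} staged={b.txt}
After op 12 (git reset b.txt): modified={b.txt} staged={none}
After op 13 (modify c.txt): modified={b.txt, c.txt} staged={none}
After op 14 (git add c.txt): modified={b.txt} staged={c.txt}
After op 15 (git add b.txt): modified={none} staged={b.txt, c.txt}
After op 16 (modify f.txt): modified={f.txt} staged={b.txt, c.txt}
After op 17 (git add b.txt): modified={f.txt} staged={b.txt, c.txt}
After op 18 (modify d.txt): modified={d.txt, f.txt} staged={b.txt, c.txt}
After op 19 (git reset e.txt): modified={d.txt, f.txt} staged={b.txt, c.txt}
After op 20 (modify a.txt): modified={a.txt, d.txt, f.txt} staged={b.txt, c.txt}
After op 21 (modify e.txt): modified={a.txt, d.txt, e.txt, f.txt} staged={b.txt, c.txt}
After op 22 (modify b.txt): modified={a.txt, b.txt, d.txt, e.txt, f.txt} staged={b.txt, c.txt}
After op 23 (git reset f.txt): modified={a.txt, b.txt, d.txt, e.txt, f.txt} staged={b.txt, c.txt}
After op 24 (git reset b.txt): modified={a.txt, b.txt, d.txt, e.txt, f.txt} staged={c.txt}
After op 25 (modify c.txt): modified={a.txt, b.txt, c.txt, d.txt, e.txt, f.txt} staged={c.txt}
After op 26 (git commit): modified={a.txt, b.txt, c.txt, d.txt, e.txt, f.txt} staged={none}
After op 27 (git add f.txt): modified={a.txt, b.txt, c.txt, d.txt, e.txt} staged={f.txt}
After op 28 (git add f.txt): modified={a.txt, b.txt, c.txt, d.txt, e.txt} staged={f.txt}
After op 29 (modify b.txt): modified={a.txt, b.txt, c.txt, d.txt, e.txt} staged={f.txt}
Final staged set: {f.txt} -> count=1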